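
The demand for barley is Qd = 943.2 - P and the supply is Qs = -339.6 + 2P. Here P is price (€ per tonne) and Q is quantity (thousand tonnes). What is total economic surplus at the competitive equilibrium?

The market clears where 943.2 - P = -339.6 + 2P. Rearranging, 3P = 1282.8, hence P* = 427.6.
Plugging P* into demand: Q* = 943.2 - 427.6 = 515.6.
Demand choke price = 943.2; supply choke price = 169.8. CS = ½(943.2 - 427.6)(515.6) = 132921.68; PS = ½(427.6 - 169.8)(515.6) = 66460.84. Total surplus = 199382.52.

Total surplus = 199382.52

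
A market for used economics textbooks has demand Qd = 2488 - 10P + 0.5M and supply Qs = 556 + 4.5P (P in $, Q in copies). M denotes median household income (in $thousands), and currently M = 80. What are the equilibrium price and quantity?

P* = 136, Q* = 1168

With M = 80, demand is Qd = 2528 - 10P.
The market clears where 2528 - 10P = 556 + 4.5P. Rearranging, 14.5P = 1972, hence P* = 136.
Substitute back: Q* = 2528 - 10(136) = 1168.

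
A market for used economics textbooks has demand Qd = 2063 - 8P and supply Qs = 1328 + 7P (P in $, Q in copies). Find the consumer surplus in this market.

Consumer surplus = 174515.0625

The market clears where 2063 - 8P = 1328 + 7P. Rearranging, 15P = 735, hence P* = 49.
Then Q* = 2063 - 8(49) = 1671.
Demand choke price (Qd = 0): P = 2063/8 = 257.875. Consumer surplus = ½ × (257.875 - 49) × 1671 = 174515.0625.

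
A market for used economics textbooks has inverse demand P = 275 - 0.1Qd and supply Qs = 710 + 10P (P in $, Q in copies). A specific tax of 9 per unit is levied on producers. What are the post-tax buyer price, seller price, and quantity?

P_b = 106.5, P_s = 97.5, Q = 1685

Rewriting in direct form: Qd = 2750 - 10P.
The tax drives a wedge P_b - P_s = 9. Substituting P_s = P_b - 9 into supply: Qs = 620 + 10P_b.
Market clearing requires 2750 - 10P_b = 620 + 10P_b; hence 2130 = 20P_b and P_b = 106.5.
So P_s = 97.5 and the quantity traded is Q = 2750 - 10(106.5) = 1685.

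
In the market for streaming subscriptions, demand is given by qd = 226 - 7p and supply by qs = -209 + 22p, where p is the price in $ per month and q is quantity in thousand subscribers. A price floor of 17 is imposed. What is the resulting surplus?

Surplus = 58

Evaluating both curves at the floor price 17 gives qd = 107, qs = 165.
Surplus = qs - qd = 165 - 107 = 58.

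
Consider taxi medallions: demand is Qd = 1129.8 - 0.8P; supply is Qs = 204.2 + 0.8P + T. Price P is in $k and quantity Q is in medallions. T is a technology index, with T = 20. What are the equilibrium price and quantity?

With T = 20, supply is Qs = 224.2 + 0.8P.
The market clears where 1129.8 - 0.8P = 224.2 + 0.8P. Rearranging, 1.6P = 905.6, hence P* = 566.
Then Q* = 1129.8 - 0.8(566) = 677.

P* = 566, Q* = 677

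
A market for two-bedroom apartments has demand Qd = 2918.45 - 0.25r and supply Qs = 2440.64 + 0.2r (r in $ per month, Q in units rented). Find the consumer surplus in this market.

The market clears where 2918.45 - 0.25r = 2440.64 + 0.2r. Rearranging, 0.45r = 477.81, hence r* = 1061.8.
From the demand curve, Q* = 2918.45 - 0.25(1061.8) = 2653.
Demand choke price (Qd = 0): r = 2918.45/0.25 = 11673.8. Consumer surplus = ½ × (11673.8 - 1061.8) × 2653 = 14076818.

Consumer surplus = 14076818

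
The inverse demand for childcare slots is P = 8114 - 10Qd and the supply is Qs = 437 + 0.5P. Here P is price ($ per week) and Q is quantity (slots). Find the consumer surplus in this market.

Consumer surplus = 2805005

Inverting to quantity form: Qd = 811.4 - 0.1P.
At equilibrium Qd = Qs, so 811.4 - 0.1P = 437 + 0.5P; collecting terms, 374.4 = 0.6P and P* = 624.
From the demand curve, Q* = 811.4 - 0.1(624) = 749.
Demand choke price (Qd = 0): P = 811.4/0.1 = 8114. Consumer surplus = ½ × (8114 - 624) × 749 = 2805005.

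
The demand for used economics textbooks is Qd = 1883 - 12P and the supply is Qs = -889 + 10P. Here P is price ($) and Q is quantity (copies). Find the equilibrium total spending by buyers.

At equilibrium Qd = Qs, so 1883 - 12P = -889 + 10P; collecting terms, 2772 = 22P and P* = 126.
From the demand curve, Q* = 1883 - 12(126) = 371.
Total spending by buyers = P* × Q* = 126 × 371 = 46746.

Total spending by buyers = 46746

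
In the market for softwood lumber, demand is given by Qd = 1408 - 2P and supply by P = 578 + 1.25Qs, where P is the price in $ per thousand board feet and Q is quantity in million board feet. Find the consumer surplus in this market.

Consumer surplus = 1296

Inverting to quantity form: Qs = -462.4 + 0.8P.
Set Qd = Qs: 1408 - 2P = -462.4 + 0.8P, so 1870.4 = 2.8P and P* = 668.
Then Q* = 1408 - 2(668) = 72.
Demand choke price (Qd = 0): P = 1408/2 = 704. Consumer surplus = ½ × (704 - 668) × 72 = 1296.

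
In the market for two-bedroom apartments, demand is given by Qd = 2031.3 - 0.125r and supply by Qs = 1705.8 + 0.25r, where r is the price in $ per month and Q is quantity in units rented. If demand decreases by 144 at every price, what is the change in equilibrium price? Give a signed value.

Δr = -384

Equating demand and supply, 2031.3 - 0.125r = 1705.8 + 0.25r gives 0.375r = 325.5, so r* = 868.
Substitute back: Q* = 2031.3 - 0.125(868) = 1922.8.
After the shift, demand is Qd = 1887.3 - 0.125r.
Re-solving, 0.375r = 181.5 gives r = 484 and Q = 1826.8.
Δr = 484 - 868 = -384.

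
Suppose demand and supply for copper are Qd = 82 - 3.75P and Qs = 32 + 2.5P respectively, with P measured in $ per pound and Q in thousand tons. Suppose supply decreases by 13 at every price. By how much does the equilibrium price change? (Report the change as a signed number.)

ΔP = 2.08

At equilibrium Qd = Qs, so 82 - 3.75P = 32 + 2.5P; collecting terms, 50 = 6.25P and P* = 8.
From the demand curve, Q* = 82 - 3.75(8) = 52.
After the shift, supply is Qs = 19 + 2.5P.
Re-solving, 6.25P = 63 gives P = 10.08 and Q = 44.2.
ΔP = 10.08 - 8 = 2.08.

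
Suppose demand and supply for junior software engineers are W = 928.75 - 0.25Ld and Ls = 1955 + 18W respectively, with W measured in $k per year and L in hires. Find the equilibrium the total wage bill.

In direct form, Ld = 3715 - 4W.
Set Ld = Ls: 3715 - 4W = 1955 + 18W, so 1760 = 22W and W* = 80.
Then L* = 3715 - 4(80) = 3395.
The total wage bill = W* × L* = 80 × 3395 = 271600.

The total wage bill = 271600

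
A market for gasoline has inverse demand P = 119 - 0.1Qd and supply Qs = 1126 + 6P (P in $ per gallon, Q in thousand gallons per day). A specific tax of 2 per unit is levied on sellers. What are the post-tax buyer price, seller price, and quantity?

Rewriting in direct form: Qd = 1190 - 10P.
The tax drives a wedge P_b - P_s = 2. Substituting P_s = P_b - 2 into supply: Qs = 1114 + 6P_b.
Market clearing requires 1190 - 10P_b = 1114 + 6P_b; hence 76 = 16P_b and P_b = 4.75.
So P_s = 2.75 and the quantity traded is Q = 1190 - 10(4.75) = 1142.5.

P_b = 4.75, P_s = 2.75, Q = 1142.5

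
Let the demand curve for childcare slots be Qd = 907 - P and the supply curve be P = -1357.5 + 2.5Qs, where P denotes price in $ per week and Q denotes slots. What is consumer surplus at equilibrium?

Solving each curve for Q: Qs = 543 + 0.4P.
Set Qd = Qs: 907 - P = 543 + 0.4P, so 364 = 1.4P and P* = 260.
Then Q* = 907 - 260 = 647.
Demand choke price (Qd = 0): P = 907. Consumer surplus = ½ × (907 - 260) × 647 = 209304.5.

Consumer surplus = 209304.5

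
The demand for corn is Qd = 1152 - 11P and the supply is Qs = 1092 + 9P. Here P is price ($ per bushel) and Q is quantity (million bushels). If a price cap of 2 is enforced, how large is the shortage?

Shortage = 20

With P fixed at 2, quantity demanded is 1130 and quantity supplied is 1110.
Shortage = Qd - Qs = 1130 - 1110 = 20.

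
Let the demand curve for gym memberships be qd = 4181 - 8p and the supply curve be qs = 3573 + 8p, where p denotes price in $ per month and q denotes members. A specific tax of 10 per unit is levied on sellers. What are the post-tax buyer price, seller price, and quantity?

p_b = 43, p_s = 33, q = 3837

Sellers keep p_s = p_b - 10 per unit, so supply in terms of the buyer price is qs = 3493 + 8p_b.
Set qd = qs: 4181 - 8p_b = 3493 + 8p_b, so 688 = 16p_b and p_b = 43.
Then p_s = 43 - 10 = 33 and q = 4181 - 8(43) = 3837.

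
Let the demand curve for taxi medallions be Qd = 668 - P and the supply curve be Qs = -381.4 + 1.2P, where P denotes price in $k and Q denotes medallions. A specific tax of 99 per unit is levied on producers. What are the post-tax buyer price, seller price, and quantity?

P_b = 531, P_s = 432, Q = 137

The tax drives a wedge P_b - P_s = 99. Substituting P_s = P_b - 99 into supply: Qs = -500.2 + 1.2P_b.
Equate demand and the shifted supply: 668 - P_b = -500.2 + 1.2P_b, giving 2.2P_b = 1168.2, so P_b = 531.
So P_s = 432 and the quantity traded is Q = 668 - 531 = 137.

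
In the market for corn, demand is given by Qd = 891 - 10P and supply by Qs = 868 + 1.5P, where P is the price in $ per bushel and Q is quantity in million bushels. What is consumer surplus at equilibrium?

Consumer surplus = 37932.05

At equilibrium Qd = Qs, so 891 - 10P = 868 + 1.5P; collecting terms, 23 = 11.5P and P* = 2.
Plugging P* into demand: Q* = 891 - 10(2) = 871.
Demand choke price (Qd = 0): P = 891/10 = 89.1. Consumer surplus = ½ × (89.1 - 2) × 871 = 37932.05.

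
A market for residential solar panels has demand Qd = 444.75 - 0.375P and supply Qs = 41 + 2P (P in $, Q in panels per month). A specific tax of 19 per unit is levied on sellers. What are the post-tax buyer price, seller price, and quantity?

The tax drives a wedge P_b - P_s = 19. Substituting P_s = P_b - 19 into supply: Qs = 3 + 2P_b.
Set Qd = Qs: 444.75 - 0.375P_b = 3 + 2P_b, so 441.75 = 2.375P_b and P_b = 186.
So P_s = 167 and the quantity traded is Q = 444.75 - 0.375(186) = 375.

P_b = 186, P_s = 167, Q = 375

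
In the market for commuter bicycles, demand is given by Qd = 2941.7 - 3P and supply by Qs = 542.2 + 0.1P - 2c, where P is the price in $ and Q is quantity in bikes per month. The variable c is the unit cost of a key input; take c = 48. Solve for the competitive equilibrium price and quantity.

P* = 805, Q* = 526.7

With c = 48, supply is Qs = 446.2 + 0.1P.
Set Qd = Qs: 2941.7 - 3P = 446.2 + 0.1P, so 2495.5 = 3.1P and P* = 805.
From the demand curve, Q* = 2941.7 - 3(805) = 526.7.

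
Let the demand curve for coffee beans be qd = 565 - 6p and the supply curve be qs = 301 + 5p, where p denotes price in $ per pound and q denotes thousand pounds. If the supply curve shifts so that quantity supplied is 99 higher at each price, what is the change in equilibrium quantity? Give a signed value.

The market clears where 565 - 6p = 301 + 5p. Rearranging, 11p = 264, hence p* = 24.
Substitute back: q* = 565 - 6(24) = 421.
After the shift, supply is qs = 400 + 5p.
The new intersection has 165 = 11p, i.e. p = 15, q = 475.
Δq = 475 - 421 = 54.

Δq = 54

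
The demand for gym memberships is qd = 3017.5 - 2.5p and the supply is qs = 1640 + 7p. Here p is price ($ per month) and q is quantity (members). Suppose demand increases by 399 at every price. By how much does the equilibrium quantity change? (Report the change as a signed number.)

Equating demand and supply, 3017.5 - 2.5p = 1640 + 7p gives 9.5p = 1377.5, so p* = 145.
Plugging p* into demand: q* = 3017.5 - 2.5(145) = 2655.
After the shift, demand is qd = 3416.5 - 2.5p.
The new intersection has 1776.5 = 9.5p, i.e. p = 187, q = 2949.
Δq = 2949 - 2655 = 294.

Δq = 294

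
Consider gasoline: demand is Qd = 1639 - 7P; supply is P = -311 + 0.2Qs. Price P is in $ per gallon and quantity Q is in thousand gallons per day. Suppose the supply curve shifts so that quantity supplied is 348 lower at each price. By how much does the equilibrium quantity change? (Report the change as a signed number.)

Inverting to quantity form: Qs = 1555 + 5P.
The market clears where 1639 - 7P = 1555 + 5P. Rearranging, 12P = 84, hence P* = 7.
Then Q* = 1639 - 7(7) = 1590.
After the shift, supply is Qs = 1207 + 5P.
The new intersection has 432 = 12P, i.e. P = 36, Q = 1387.
ΔQ = 1387 - 1590 = -203.

ΔQ = -203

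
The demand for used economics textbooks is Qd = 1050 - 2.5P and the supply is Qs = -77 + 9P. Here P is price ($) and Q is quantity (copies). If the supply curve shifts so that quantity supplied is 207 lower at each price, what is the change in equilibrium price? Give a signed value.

ΔP = 18

At equilibrium Qd = Qs, so 1050 - 2.5P = -77 + 9P; collecting terms, 1127 = 11.5P and P* = 98.
Substitute back: Q* = 1050 - 2.5(98) = 805.
After the shift, supply is Qs = -284 + 9P.
Re-solving, 11.5P = 1334 gives P = 116 and Q = 760.
ΔP = 116 - 98 = 18.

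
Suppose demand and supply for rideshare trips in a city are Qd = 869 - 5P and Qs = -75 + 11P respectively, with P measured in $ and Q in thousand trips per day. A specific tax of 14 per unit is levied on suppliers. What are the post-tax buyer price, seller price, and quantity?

P_b = 68.625, P_s = 54.625, Q = 525.875

Suppliers keep P_s = P_b - 14 per unit, so supply in terms of the buyer price is Qs = -229 + 11P_b.
Equate demand and the shifted supply: 869 - 5P_b = -229 + 11P_b, giving 16P_b = 1098, so P_b = 68.625.
Then P_s = 68.625 - 14 = 54.625 and Q = 869 - 5(68.625) = 525.875.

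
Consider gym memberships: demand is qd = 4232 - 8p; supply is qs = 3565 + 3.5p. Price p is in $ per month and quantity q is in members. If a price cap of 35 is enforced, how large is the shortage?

At p = 35: qd = 3952 and qs = 3687.5.
Shortage = qd - qs = 3952 - 3687.5 = 264.5.

Shortage = 264.5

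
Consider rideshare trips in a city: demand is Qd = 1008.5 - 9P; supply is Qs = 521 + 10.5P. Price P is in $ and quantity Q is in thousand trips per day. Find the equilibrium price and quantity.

P* = 25, Q* = 783.5

Set Qd = Qs: 1008.5 - 9P = 521 + 10.5P, so 487.5 = 19.5P and P* = 25.
Substitute back: Q* = 1008.5 - 9(25) = 783.5.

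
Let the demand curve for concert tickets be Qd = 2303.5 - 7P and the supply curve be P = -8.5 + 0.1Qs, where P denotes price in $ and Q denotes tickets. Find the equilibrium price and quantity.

P* = 130.5, Q* = 1390

Rewriting in direct form: Qs = 85 + 10P.
Equating demand and supply, 2303.5 - 7P = 85 + 10P gives 17P = 2218.5, so P* = 130.5.
From the demand curve, Q* = 2303.5 - 7(130.5) = 1390.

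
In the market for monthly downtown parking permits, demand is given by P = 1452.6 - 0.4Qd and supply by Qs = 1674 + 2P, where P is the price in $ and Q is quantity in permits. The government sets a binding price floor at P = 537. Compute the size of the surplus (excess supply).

Solving each curve for Q: Qd = 3631.5 - 2.5P.
Evaluating both curves at the floor price 537 gives Qd = 2289, Qs = 2748.
Surplus = Qs - Qd = 2748 - 2289 = 459.

Surplus = 459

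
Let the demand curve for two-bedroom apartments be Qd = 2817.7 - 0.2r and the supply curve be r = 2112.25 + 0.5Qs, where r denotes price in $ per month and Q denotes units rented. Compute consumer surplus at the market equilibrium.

Consumer surplus = 11853765.625

Solving each curve for Q: Qs = -4224.5 + 2r.
The market clears where 2817.7 - 0.2r = -4224.5 + 2r. Rearranging, 2.2r = 7042.2, hence r* = 3201.
Then Q* = 2817.7 - 0.2(3201) = 2177.5.
Demand choke price (Qd = 0): r = 2817.7/0.2 = 14088.5. Consumer surplus = ½ × (14088.5 - 3201) × 2177.5 = 11853765.625.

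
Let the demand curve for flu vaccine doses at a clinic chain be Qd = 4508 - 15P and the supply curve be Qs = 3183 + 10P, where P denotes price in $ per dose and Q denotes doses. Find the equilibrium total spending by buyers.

At equilibrium Qd = Qs, so 4508 - 15P = 3183 + 10P; collecting terms, 1325 = 25P and P* = 53.
From the demand curve, Q* = 4508 - 15(53) = 3713.
Total spending by buyers = P* × Q* = 53 × 3713 = 196789.

Total spending by buyers = 196789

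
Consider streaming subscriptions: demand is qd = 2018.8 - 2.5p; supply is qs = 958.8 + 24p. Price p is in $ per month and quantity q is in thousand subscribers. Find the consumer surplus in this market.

The market clears where 2018.8 - 2.5p = 958.8 + 24p. Rearranging, 26.5p = 1060, hence p* = 40.
Plugging p* into demand: q* = 2018.8 - 2.5(40) = 1918.8.
Demand choke price (qd = 0): p = 2018.8/2.5 = 807.52. Consumer surplus = ½ × (807.52 - 40) × 1918.8 = 736358.688.

Consumer surplus = 736358.688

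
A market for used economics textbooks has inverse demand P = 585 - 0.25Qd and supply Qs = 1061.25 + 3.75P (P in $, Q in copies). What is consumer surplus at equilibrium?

Consumer surplus = 352800

In direct form, Qd = 2340 - 4P.
Set Qd = Qs: 2340 - 4P = 1061.25 + 3.75P, so 1278.75 = 7.75P and P* = 165.
Substitute back: Q* = 2340 - 4(165) = 1680.
Demand choke price (Qd = 0): P = 2340/4 = 585. Consumer surplus = ½ × (585 - 165) × 1680 = 352800.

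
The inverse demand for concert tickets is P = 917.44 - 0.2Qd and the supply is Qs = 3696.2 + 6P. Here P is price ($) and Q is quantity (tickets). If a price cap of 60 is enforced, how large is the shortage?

Shortage = 231

In direct form, Qd = 4587.2 - 5P.
Evaluating both curves at the ceiling price 60 gives Qd = 4287.2, Qs = 4056.2.
Shortage = Qd - Qs = 4287.2 - 4056.2 = 231.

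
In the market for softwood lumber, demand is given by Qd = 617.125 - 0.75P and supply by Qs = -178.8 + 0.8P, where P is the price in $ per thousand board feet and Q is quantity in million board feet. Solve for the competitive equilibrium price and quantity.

P* = 513.5, Q* = 232

Set Qd = Qs: 617.125 - 0.75P = -178.8 + 0.8P, so 795.925 = 1.55P and P* = 513.5.
Then Q* = 617.125 - 0.75(513.5) = 232.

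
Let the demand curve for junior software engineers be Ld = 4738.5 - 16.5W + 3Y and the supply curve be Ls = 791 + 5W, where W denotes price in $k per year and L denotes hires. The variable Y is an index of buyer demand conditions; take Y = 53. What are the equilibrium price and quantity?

W* = 191, L* = 1746

With Y = 53, demand is Ld = 4897.5 - 16.5W.
Equating demand and supply, 4897.5 - 16.5W = 791 + 5W gives 21.5W = 4106.5, so W* = 191.
Then L* = 4897.5 - 16.5(191) = 1746.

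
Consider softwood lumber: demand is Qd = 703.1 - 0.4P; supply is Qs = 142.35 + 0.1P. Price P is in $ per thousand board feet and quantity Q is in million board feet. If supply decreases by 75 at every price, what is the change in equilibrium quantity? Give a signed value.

Set Qd = Qs: 703.1 - 0.4P = 142.35 + 0.1P, so 560.75 = 0.5P and P* = 1121.5.
Then Q* = 703.1 - 0.4(1121.5) = 254.5.
After the shift, supply is Qs = 67.35 + 0.1P.
The new intersection has 635.75 = 0.5P, i.e. P = 1271.5, Q = 194.5.
ΔQ = 194.5 - 254.5 = -60.

ΔQ = -60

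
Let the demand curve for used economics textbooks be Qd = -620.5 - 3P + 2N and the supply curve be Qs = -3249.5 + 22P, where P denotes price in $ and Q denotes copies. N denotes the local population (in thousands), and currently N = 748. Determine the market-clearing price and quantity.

P* = 165, Q* = 380.5

With N = 748, demand is Qd = 875.5 - 3P.
Set Qd = Qs: 875.5 - 3P = -3249.5 + 22P, so 4125 = 25P and P* = 165.
Then Q* = 875.5 - 3(165) = 380.5.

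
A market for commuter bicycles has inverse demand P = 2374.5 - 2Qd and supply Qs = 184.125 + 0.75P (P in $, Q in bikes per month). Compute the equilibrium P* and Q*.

P* = 802.5, Q* = 786

Rewriting in direct form: Qd = 1187.25 - 0.5P.
Equating demand and supply, 1187.25 - 0.5P = 184.125 + 0.75P gives 1.25P = 1003.125, so P* = 802.5.
Plugging P* into demand: Q* = 1187.25 - 0.5(802.5) = 786.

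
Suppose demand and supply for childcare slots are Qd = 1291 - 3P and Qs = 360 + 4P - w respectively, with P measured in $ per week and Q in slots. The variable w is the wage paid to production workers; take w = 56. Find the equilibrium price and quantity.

With w = 56, supply is Qs = 304 + 4P.
Equating demand and supply, 1291 - 3P = 304 + 4P gives 7P = 987, so P* = 141.
Substitute back: Q* = 1291 - 3(141) = 868.

P* = 141, Q* = 868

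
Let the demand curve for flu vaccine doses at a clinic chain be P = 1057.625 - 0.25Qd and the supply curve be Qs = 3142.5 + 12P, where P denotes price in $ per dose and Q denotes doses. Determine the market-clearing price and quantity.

Rewriting in direct form: Qd = 4230.5 - 4P.
At equilibrium Qd = Qs, so 4230.5 - 4P = 3142.5 + 12P; collecting terms, 1088 = 16P and P* = 68.
From the demand curve, Q* = 4230.5 - 4(68) = 3958.5.

P* = 68, Q* = 3958.5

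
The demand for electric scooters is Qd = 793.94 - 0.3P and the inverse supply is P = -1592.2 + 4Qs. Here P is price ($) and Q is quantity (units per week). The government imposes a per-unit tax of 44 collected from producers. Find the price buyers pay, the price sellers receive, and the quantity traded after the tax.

In direct form, Qs = 398.05 + 0.25P.
The tax drives a wedge P_b - P_s = 44. Substituting P_s = P_b - 44 into supply: Qs = 387.05 + 0.25P_b.
Market clearing requires 793.94 - 0.3P_b = 387.05 + 0.25P_b; hence 406.89 = 0.55P_b and P_b = 739.8.
Then P_s = 739.8 - 44 = 695.8 and Q = 793.94 - 0.3(739.8) = 572.

P_b = 739.8, P_s = 695.8, Q = 572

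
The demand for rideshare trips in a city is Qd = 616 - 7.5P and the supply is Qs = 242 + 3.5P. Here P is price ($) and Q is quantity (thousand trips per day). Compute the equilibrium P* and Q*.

At equilibrium Qd = Qs, so 616 - 7.5P = 242 + 3.5P; collecting terms, 374 = 11P and P* = 34.
Substitute back: Q* = 616 - 7.5(34) = 361.

P* = 34, Q* = 361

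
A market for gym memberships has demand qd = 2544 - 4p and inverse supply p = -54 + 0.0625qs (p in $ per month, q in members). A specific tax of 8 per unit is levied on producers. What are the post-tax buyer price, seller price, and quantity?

Inverting to quantity form: qs = 864 + 16p.
Producers keep p_s = p_b - 8 per unit, so supply in terms of the buyer price is qs = 736 + 16p_b.
Set qd = qs: 2544 - 4p_b = 736 + 16p_b, so 1808 = 20p_b and p_b = 90.4.
Then p_s = 90.4 - 8 = 82.4 and q = 2544 - 4(90.4) = 2182.4.

p_b = 90.4, p_s = 82.4, q = 2182.4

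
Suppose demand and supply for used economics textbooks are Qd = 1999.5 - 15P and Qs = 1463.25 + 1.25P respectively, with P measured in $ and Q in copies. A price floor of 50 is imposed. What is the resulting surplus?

Evaluating both curves at the floor price 50 gives Qd = 1249.5, Qs = 1525.75.
Surplus = Qs - Qd = 1525.75 - 1249.5 = 276.25.

Surplus = 276.25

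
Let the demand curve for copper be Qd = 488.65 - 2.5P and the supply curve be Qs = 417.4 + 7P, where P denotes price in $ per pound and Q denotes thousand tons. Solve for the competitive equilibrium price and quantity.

P* = 7.5, Q* = 469.9

Set Qd = Qs: 488.65 - 2.5P = 417.4 + 7P, so 71.25 = 9.5P and P* = 7.5.
From the demand curve, Q* = 488.65 - 2.5(7.5) = 469.9.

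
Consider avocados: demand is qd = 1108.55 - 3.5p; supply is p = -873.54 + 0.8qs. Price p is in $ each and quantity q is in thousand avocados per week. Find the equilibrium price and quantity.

p* = 3.5, q* = 1096.3

Inverting to quantity form: qs = 1091.925 + 1.25p.
The market clears where 1108.55 - 3.5p = 1091.925 + 1.25p. Rearranging, 4.75p = 16.625, hence p* = 3.5.
Then q* = 1108.55 - 3.5(3.5) = 1096.3.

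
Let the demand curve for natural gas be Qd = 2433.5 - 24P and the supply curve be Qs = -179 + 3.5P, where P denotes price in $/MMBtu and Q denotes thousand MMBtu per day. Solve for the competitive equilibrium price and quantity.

P* = 95, Q* = 153.5

At equilibrium Qd = Qs, so 2433.5 - 24P = -179 + 3.5P; collecting terms, 2612.5 = 27.5P and P* = 95.
Plugging P* into demand: Q* = 2433.5 - 24(95) = 153.5.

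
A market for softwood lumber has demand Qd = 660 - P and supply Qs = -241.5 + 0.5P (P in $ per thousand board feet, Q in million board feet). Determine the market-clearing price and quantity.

P* = 601, Q* = 59

Equating demand and supply, 660 - P = -241.5 + 0.5P gives 1.5P = 901.5, so P* = 601.
From the demand curve, Q* = 660 - 601 = 59.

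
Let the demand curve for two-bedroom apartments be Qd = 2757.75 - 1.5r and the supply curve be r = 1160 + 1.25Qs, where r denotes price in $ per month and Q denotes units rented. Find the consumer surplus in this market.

Consumer surplus = 41772

Inverting to quantity form: Qs = -928 + 0.8r.
At equilibrium Qd = Qs, so 2757.75 - 1.5r = -928 + 0.8r; collecting terms, 3685.75 = 2.3r and r* = 1602.5.
Plugging r* into demand: Q* = 2757.75 - 1.5(1602.5) = 354.
Demand choke price (Qd = 0): r = 2757.75/1.5 = 1838.5. Consumer surplus = ½ × (1838.5 - 1602.5) × 354 = 41772.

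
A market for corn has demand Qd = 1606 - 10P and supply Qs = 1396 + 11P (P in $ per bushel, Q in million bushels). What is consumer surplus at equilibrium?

Set Qd = Qs: 1606 - 10P = 1396 + 11P, so 210 = 21P and P* = 10.
Substitute back: Q* = 1606 - 10(10) = 1506.
Demand choke price (Qd = 0): P = 1606/10 = 160.6. Consumer surplus = ½ × (160.6 - 10) × 1506 = 113401.8.

Consumer surplus = 113401.8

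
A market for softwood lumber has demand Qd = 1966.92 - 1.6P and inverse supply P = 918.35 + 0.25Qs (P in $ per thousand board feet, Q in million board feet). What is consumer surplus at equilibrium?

Consumer surplus = 39471.6125

Rewriting in direct form: Qs = -3673.4 + 4P.
Equating demand and supply, 1966.92 - 1.6P = -3673.4 + 4P gives 5.6P = 5640.32, so P* = 1007.2.
From the demand curve, Q* = 1966.92 - 1.6(1007.2) = 355.4.
Demand choke price (Qd = 0): P = 1966.92/1.6 = 1229.325. Consumer surplus = ½ × (1229.325 - 1007.2) × 355.4 = 39471.6125.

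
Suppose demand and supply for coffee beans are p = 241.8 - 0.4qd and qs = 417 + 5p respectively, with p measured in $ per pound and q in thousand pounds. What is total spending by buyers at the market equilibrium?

Total spending by buyers = 13550

Solving each curve for q: qd = 604.5 - 2.5p.
Set qd = qs: 604.5 - 2.5p = 417 + 5p, so 187.5 = 7.5p and p* = 25.
Substitute back: q* = 604.5 - 2.5(25) = 542.
Total spending by buyers = p* × q* = 25 × 542 = 13550.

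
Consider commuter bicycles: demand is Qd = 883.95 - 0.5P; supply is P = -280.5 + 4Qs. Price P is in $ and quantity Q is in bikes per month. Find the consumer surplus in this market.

Consumer surplus = 116553.96

Solving each curve for Q: Qs = 70.125 + 0.25P.
Set Qd = Qs: 883.95 - 0.5P = 70.125 + 0.25P, so 813.825 = 0.75P and P* = 1085.1.
Then Q* = 883.95 - 0.5(1085.1) = 341.4.
Demand choke price (Qd = 0): P = 883.95/0.5 = 1767.9. Consumer surplus = ½ × (1767.9 - 1085.1) × 341.4 = 116553.96.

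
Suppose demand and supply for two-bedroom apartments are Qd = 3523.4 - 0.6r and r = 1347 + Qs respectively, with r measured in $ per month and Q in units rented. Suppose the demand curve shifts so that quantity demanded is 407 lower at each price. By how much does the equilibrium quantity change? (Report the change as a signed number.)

ΔQ = -254.375

Inverting to quantity form: Qs = -1347 + r.
Equating demand and supply, 3523.4 - 0.6r = -1347 + r gives 1.6r = 4870.4, so r* = 3044.
Then Q* = 3523.4 - 0.6(3044) = 1697.
After the shift, demand is Qd = 3116.4 - 0.6r.
New equilibrium: 4463.4 = 1.6r, so r = 2789.625 and Q = 1442.625.
ΔQ = 1442.625 - 1697 = -254.375.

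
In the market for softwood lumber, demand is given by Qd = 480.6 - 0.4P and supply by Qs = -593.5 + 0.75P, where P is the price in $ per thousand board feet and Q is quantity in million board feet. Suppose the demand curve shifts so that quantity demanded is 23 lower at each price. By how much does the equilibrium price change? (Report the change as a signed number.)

At equilibrium Qd = Qs, so 480.6 - 0.4P = -593.5 + 0.75P; collecting terms, 1074.1 = 1.15P and P* = 934.
From the demand curve, Q* = 480.6 - 0.4(934) = 107.
After the shift, demand is Qd = 457.6 - 0.4P.
Re-solving, 1.15P = 1051.1 gives P = 914 and Q = 92.
ΔP = 914 - 934 = -20.

ΔP = -20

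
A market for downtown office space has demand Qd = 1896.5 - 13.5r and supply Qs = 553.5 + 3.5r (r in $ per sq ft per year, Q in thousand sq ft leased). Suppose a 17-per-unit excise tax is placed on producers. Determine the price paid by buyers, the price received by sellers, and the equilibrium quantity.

With a tax of 17 on producers, they supply based on the net price r_s = r_b - 17, so Qs = 494 + 3.5r_b.
Market clearing requires 1896.5 - 13.5r_b = 494 + 3.5r_b; hence 1402.5 = 17r_b and r_b = 82.5.
So r_s = 65.5 and the quantity traded is Q = 1896.5 - 13.5(82.5) = 782.75.

r_b = 82.5, r_s = 65.5, Q = 782.75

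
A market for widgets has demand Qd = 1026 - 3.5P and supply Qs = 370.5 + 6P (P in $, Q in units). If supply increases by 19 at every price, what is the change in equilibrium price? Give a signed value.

ΔP = -2

At equilibrium Qd = Qs, so 1026 - 3.5P = 370.5 + 6P; collecting terms, 655.5 = 9.5P and P* = 69.
From the demand curve, Q* = 1026 - 3.5(69) = 784.5.
After the shift, supply is Qs = 389.5 + 6P.
New equilibrium: 636.5 = 9.5P, so P = 67 and Q = 791.5.
ΔP = 67 - 69 = -2.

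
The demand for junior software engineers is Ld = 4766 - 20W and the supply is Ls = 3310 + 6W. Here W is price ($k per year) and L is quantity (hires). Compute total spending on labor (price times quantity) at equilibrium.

Set Ld = Ls: 4766 - 20W = 3310 + 6W, so 1456 = 26W and W* = 56.
Substitute back: L* = 4766 - 20(56) = 3646.
Total spending on labor = W* × L* = 56 × 3646 = 204176.

Total spending on labor = 204176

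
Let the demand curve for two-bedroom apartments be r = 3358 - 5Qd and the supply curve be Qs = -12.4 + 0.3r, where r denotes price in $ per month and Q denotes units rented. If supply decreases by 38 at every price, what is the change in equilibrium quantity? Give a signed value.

Solving each curve for Q: Qd = 671.6 - 0.2r.
Set Qd = Qs: 671.6 - 0.2r = -12.4 + 0.3r, so 684 = 0.5r and r* = 1368.
From the demand curve, Q* = 671.6 - 0.2(1368) = 398.
After the shift, supply is Qs = -50.4 + 0.3r.
New equilibrium: 722 = 0.5r, so r = 1444 and Q = 382.8.
ΔQ = 382.8 - 398 = -15.2.

ΔQ = -15.2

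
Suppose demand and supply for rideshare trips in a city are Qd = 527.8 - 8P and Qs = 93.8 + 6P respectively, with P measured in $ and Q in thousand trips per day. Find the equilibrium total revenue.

Total revenue = 8673.8

At equilibrium Qd = Qs, so 527.8 - 8P = 93.8 + 6P; collecting terms, 434 = 14P and P* = 31.
Substitute back: Q* = 527.8 - 8(31) = 279.8.
Total revenue = P* × Q* = 31 × 279.8 = 8673.8.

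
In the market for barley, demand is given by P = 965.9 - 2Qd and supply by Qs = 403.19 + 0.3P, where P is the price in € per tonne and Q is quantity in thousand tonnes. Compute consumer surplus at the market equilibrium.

Rewriting in direct form: Qd = 482.95 - 0.5P.
The market clears where 482.95 - 0.5P = 403.19 + 0.3P. Rearranging, 0.8P = 79.76, hence P* = 99.7.
From the demand curve, Q* = 482.95 - 0.5(99.7) = 433.1.
Demand choke price (Qd = 0): P = 482.95/0.5 = 965.9. Consumer surplus = ½ × (965.9 - 99.7) × 433.1 = 187575.61.

Consumer surplus = 187575.61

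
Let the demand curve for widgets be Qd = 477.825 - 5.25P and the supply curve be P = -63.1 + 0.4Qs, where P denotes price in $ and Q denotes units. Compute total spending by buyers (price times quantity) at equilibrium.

Solving each curve for Q: Qs = 157.75 + 2.5P.
Set Qd = Qs: 477.825 - 5.25P = 157.75 + 2.5P, so 320.075 = 7.75P and P* = 41.3.
Plugging P* into demand: Q* = 477.825 - 5.25(41.3) = 261.
Total spending by buyers = P* × Q* = 41.3 × 261 = 10779.3.

Total spending by buyers = 10779.3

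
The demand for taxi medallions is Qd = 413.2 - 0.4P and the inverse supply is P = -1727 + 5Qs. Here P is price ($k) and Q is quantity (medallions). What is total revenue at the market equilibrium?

Total revenue = 41584

Inverting to quantity form: Qs = 345.4 + 0.2P.
The market clears where 413.2 - 0.4P = 345.4 + 0.2P. Rearranging, 0.6P = 67.8, hence P* = 113.
Plugging P* into demand: Q* = 413.2 - 0.4(113) = 368.
Total revenue = P* × Q* = 113 × 368 = 41584.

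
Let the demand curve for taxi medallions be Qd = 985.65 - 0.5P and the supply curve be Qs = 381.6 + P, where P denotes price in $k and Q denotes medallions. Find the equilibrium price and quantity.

Equating demand and supply, 985.65 - 0.5P = 381.6 + P gives 1.5P = 604.05, so P* = 402.7.
From the demand curve, Q* = 985.65 - 0.5(402.7) = 784.3.

P* = 402.7, Q* = 784.3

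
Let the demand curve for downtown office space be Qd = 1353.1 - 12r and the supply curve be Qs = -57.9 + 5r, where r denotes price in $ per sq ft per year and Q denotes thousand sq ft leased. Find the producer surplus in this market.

Producer surplus = 12752.041

At equilibrium Qd = Qs, so 1353.1 - 12r = -57.9 + 5r; collecting terms, 1411 = 17r and r* = 83.
Plugging r* into demand: Q* = 1353.1 - 12(83) = 357.1.
Supply choke price (Qs = 0): r = 11.58. Producer surplus = ½ × (83 - 11.58) × 357.1 = 12752.041.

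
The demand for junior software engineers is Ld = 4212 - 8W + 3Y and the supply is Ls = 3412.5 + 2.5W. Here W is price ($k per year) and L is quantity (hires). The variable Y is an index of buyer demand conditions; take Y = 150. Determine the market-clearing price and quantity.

With Y = 150, demand is Ld = 4662 - 8W.
At equilibrium Ld = Ls, so 4662 - 8W = 3412.5 + 2.5W; collecting terms, 1249.5 = 10.5W and W* = 119.
Substitute back: L* = 4662 - 8(119) = 3710.

W* = 119, L* = 3710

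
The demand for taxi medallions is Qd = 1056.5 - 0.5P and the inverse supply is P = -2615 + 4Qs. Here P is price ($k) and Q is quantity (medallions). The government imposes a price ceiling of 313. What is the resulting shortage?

Shortage = 168

Rewriting in direct form: Qs = 653.75 + 0.25P.
At P = 313: Qd = 900 and Qs = 732.
Shortage = Qd - Qs = 900 - 732 = 168.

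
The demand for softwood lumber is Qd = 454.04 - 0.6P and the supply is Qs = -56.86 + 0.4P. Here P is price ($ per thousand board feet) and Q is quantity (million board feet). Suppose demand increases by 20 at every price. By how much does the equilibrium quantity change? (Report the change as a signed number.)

ΔQ = 8

Set Qd = Qs: 454.04 - 0.6P = -56.86 + 0.4P, so 510.9 = P and P* = 510.9.
From the demand curve, Q* = 454.04 - 0.6(510.9) = 147.5.
After the shift, demand is Qd = 474.04 - 0.6P.
Re-solving, P = 530.9 gives P = 530.9 and Q = 155.5.
ΔQ = 155.5 - 147.5 = 8.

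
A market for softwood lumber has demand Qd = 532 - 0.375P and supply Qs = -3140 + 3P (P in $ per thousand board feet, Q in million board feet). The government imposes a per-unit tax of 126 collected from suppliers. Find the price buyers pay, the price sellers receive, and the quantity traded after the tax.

P_b = 1200, P_s = 1074, Q = 82

With a tax of 126 on suppliers, they supply based on the net price P_s = P_b - 126, so Qs = -3518 + 3P_b.
Equate demand and the shifted supply: 532 - 0.375P_b = -3518 + 3P_b, giving 3.375P_b = 4050, so P_b = 1200.
So P_s = 1074 and the quantity traded is Q = 532 - 0.375(1200) = 82.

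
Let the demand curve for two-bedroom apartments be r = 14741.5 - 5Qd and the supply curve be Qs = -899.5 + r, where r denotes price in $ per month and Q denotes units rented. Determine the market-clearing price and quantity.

r* = 3206.5, Q* = 2307

Solving each curve for Q: Qd = 2948.3 - 0.2r.
At equilibrium Qd = Qs, so 2948.3 - 0.2r = -899.5 + r; collecting terms, 3847.8 = 1.2r and r* = 3206.5.
Plugging r* into demand: Q* = 2948.3 - 0.2(3206.5) = 2307.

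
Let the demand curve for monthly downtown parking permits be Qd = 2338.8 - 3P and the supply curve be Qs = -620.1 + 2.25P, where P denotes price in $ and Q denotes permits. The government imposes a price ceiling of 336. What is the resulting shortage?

At P = 336: Qd = 1330.8 and Qs = 135.9.
Shortage = Qd - Qs = 1330.8 - 135.9 = 1194.9.

Shortage = 1194.9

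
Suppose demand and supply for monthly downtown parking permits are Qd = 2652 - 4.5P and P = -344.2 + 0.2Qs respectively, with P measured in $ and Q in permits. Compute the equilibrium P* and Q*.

Inverting to quantity form: Qs = 1721 + 5P.
The market clears where 2652 - 4.5P = 1721 + 5P. Rearranging, 9.5P = 931, hence P* = 98.
From the demand curve, Q* = 2652 - 4.5(98) = 2211.

P* = 98, Q* = 2211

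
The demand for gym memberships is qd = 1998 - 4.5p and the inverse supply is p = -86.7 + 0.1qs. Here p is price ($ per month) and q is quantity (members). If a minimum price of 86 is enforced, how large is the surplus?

Solving each curve for q: qs = 867 + 10p.
With p fixed at 86, quantity demanded is 1611 and quantity supplied is 1727.
Surplus = qs - qd = 1727 - 1611 = 116.

Surplus = 116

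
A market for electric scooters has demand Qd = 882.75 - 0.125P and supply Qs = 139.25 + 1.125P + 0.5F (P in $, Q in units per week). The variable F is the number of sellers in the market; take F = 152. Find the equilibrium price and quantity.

P* = 534, Q* = 816

With F = 152, supply is Qs = 215.25 + 1.125P.
The market clears where 882.75 - 0.125P = 215.25 + 1.125P. Rearranging, 1.25P = 667.5, hence P* = 534.
Plugging P* into demand: Q* = 882.75 - 0.125(534) = 816.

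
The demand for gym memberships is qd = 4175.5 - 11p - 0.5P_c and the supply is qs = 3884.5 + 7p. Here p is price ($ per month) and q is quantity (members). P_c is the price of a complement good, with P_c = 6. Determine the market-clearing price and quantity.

With P_c = 6, demand is qd = 4172.5 - 11p.
The market clears where 4172.5 - 11p = 3884.5 + 7p. Rearranging, 18p = 288, hence p* = 16.
Plugging p* into demand: q* = 4172.5 - 11(16) = 3996.5.

p* = 16, q* = 3996.5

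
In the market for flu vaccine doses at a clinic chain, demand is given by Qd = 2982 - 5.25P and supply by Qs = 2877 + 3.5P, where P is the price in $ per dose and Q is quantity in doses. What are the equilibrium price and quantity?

P* = 12, Q* = 2919

Equating demand and supply, 2982 - 5.25P = 2877 + 3.5P gives 8.75P = 105, so P* = 12.
Substitute back: Q* = 2982 - 5.25(12) = 2919.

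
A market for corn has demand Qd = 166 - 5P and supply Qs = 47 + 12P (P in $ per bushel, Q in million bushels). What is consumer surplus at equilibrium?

Set Qd = Qs: 166 - 5P = 47 + 12P, so 119 = 17P and P* = 7.
From the demand curve, Q* = 166 - 5(7) = 131.
Demand choke price (Qd = 0): P = 166/5 = 33.2. Consumer surplus = ½ × (33.2 - 7) × 131 = 1716.1.

Consumer surplus = 1716.1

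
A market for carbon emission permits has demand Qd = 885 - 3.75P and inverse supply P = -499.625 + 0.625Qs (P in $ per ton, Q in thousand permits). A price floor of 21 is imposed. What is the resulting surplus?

Inverting to quantity form: Qs = 799.4 + 1.6P.
Evaluating both curves at the floor price 21 gives Qd = 806.25, Qs = 833.
Surplus = Qs - Qd = 833 - 806.25 = 26.75.

Surplus = 26.75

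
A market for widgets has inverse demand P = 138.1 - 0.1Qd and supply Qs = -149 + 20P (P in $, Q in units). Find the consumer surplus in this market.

Consumer surplus = 37932.05

Inverting to quantity form: Qd = 1381 - 10P.
Equating demand and supply, 1381 - 10P = -149 + 20P gives 30P = 1530, so P* = 51.
Then Q* = 1381 - 10(51) = 871.
Demand choke price (Qd = 0): P = 1381/10 = 138.1. Consumer surplus = ½ × (138.1 - 51) × 871 = 37932.05.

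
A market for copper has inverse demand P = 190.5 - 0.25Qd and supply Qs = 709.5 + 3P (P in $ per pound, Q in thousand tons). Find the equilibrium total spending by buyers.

Inverting to quantity form: Qd = 762 - 4P.
Equating demand and supply, 762 - 4P = 709.5 + 3P gives 7P = 52.5, so P* = 7.5.
Substitute back: Q* = 762 - 4(7.5) = 732.
Total spending by buyers = P* × Q* = 7.5 × 732 = 5490.

Total spending by buyers = 5490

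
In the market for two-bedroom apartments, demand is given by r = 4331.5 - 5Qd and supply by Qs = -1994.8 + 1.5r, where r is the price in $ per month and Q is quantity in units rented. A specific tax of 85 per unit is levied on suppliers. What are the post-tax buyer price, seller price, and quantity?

r_b = 1758, r_s = 1673, Q = 514.7

Rewriting in direct form: Qd = 866.3 - 0.2r.
The tax drives a wedge r_b - r_s = 85. Substituting r_s = r_b - 85 into supply: Qs = -2122.3 + 1.5r_b.
Market clearing requires 866.3 - 0.2r_b = -2122.3 + 1.5r_b; hence 2988.6 = 1.7r_b and r_b = 1758.
So r_s = 1673 and the quantity traded is Q = 866.3 - 0.2(1758) = 514.7.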